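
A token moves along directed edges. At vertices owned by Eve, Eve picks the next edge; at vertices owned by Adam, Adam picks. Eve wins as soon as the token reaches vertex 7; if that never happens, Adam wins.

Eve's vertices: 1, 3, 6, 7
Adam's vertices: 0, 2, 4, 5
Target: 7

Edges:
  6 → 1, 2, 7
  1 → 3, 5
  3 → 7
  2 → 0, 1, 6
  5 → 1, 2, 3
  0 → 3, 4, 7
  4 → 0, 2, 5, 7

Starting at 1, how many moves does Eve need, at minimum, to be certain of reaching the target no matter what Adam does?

A0 = {7}
A1: add {3, 6} — 3 (Eve) has 3→7; 6 (Eve) has 6→7.
A2: add {1} — 1 (Eve) has 1→3.
A3 = A2; e.g. 0 (Adam) can still go to 4. Fixed point.
1 enters the attractor at level 2, so Eve can force the target in 2 moves from there.

2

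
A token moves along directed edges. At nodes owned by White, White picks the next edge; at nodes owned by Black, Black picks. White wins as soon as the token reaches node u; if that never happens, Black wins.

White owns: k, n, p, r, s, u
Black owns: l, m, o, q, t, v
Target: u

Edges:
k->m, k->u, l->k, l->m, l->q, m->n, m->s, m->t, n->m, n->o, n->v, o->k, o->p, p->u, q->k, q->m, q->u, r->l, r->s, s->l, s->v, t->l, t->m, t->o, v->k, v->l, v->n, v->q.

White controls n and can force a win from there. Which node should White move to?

o

A0 = {u}
A1: add {k, p} — k (White) has k→u; p (White) has p→u.
A2: add {o} — o (Black): all of {k, p} already in.
A3: add {n} — n (White) has n→o.
A4 = A3; e.g. l (Black) can still go to m. Fixed point.
From n, successor o is in the attractor (rank 2); the other successors m, v are not.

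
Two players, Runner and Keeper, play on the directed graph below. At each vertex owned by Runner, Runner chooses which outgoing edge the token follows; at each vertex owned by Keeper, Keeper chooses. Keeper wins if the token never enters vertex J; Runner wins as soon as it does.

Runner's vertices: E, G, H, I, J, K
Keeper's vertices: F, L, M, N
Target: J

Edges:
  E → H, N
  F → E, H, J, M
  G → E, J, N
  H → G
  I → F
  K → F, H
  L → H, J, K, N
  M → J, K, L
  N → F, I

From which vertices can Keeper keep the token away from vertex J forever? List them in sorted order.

F, I, L, M, N

A0 = {J}
A1: add {G} — G (Runner) has G→J.
A2: add {H} — H (Runner) has H→G.
A3: add {E, K} — E (Runner) has E→H; K (Runner) has K→H.
A4 = A3; e.g. F (Keeper) can still go to M. Fixed point.
Runner's attractor = {E, G, H, J, K}; Keeper avoids the target exactly from the complement.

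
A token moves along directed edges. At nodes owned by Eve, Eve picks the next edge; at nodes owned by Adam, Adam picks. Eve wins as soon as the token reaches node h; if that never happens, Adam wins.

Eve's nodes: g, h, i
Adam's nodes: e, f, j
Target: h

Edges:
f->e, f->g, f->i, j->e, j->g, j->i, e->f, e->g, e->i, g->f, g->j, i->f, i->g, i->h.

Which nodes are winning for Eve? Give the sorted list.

A0 = {h}
A1: add {i} — i (Eve) has i→h.
A2 = A1; e.g. e (Adam) can still go to f. Fixed point.
Eve's winning region = {h, i}.

h, i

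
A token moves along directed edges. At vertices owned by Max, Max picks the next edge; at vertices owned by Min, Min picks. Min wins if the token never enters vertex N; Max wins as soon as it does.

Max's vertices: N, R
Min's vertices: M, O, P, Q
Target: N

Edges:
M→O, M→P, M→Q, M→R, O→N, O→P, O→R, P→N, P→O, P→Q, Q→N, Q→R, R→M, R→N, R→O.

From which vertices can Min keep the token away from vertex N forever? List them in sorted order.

M, O, P

A0 = {N}
A1: add {R} — R (Max) has R→N.
A2: add {Q} — Q (Min): all of {N, R} already in.
A3 = A2; e.g. M (Min) can still go to O. Fixed point.
Max's attractor = {N, Q, R}; Min avoids the target exactly from the complement.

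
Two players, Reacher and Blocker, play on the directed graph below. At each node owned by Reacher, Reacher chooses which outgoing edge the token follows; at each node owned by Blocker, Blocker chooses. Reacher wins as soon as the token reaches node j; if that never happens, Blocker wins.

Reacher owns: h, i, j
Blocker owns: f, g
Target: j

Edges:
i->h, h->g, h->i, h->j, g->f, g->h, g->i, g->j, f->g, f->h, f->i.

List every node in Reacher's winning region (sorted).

A0 = {j}
A1: add {h} — h (Reacher) has h→j.
A2: add {i} — i (Reacher) has i→h.
A3 = A2; e.g. f (Blocker) can still go to g. Fixed point.
Reacher's winning region = {h, i, j}.

h, i, j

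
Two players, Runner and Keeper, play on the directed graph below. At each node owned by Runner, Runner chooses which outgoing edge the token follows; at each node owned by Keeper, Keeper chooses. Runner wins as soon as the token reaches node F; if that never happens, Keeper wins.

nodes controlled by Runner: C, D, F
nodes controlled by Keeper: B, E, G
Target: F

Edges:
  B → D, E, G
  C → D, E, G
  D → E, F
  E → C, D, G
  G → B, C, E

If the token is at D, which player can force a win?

A0 = {F}
A1: add {D} — D (Runner) has D→F.
D ∈ A1, so Runner can force the target.

Runner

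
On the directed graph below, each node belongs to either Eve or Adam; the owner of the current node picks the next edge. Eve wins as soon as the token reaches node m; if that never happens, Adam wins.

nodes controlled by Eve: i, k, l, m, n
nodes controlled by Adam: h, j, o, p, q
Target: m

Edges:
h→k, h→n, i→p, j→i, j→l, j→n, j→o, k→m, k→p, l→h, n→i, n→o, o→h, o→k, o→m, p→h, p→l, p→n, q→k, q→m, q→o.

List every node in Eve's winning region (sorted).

k, m

A0 = {m}
A1: add {k} — k (Eve) has k→m.
A2 = A1; e.g. h (Adam) can still go to n. Fixed point.
Eve's winning region = {k, m}.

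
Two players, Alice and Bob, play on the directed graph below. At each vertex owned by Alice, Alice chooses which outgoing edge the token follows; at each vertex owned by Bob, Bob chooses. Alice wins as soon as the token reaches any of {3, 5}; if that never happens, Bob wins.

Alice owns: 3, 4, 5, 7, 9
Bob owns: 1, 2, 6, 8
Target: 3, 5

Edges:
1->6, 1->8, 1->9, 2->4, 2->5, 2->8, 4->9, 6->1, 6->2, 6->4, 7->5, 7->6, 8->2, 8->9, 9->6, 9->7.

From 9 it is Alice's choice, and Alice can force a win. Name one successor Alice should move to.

A0 = {3, 5}
A1: add {7} — 7 (Alice) has 7→5.
A2: add {9} — 9 (Alice) has 9→7.
A3: add {4} — 4 (Alice) has 4→9.
A4 = A3; e.g. 1 (Bob) can still go to 6. Fixed point.
From 9, successor 7 is in the attractor (rank 1); the other successor 6 is not.

7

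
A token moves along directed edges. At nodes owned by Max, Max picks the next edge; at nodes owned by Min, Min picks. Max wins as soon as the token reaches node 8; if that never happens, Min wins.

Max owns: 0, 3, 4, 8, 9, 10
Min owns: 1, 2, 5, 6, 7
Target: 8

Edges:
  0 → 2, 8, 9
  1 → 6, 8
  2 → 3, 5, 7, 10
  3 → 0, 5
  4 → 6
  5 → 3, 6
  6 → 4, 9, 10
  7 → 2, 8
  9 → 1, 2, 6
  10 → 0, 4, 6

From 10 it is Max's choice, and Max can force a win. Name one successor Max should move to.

A0 = {8}
A1: add {0} — 0 (Max) has 0→8.
A2: add {3, 10} — 3 (Max) has 3→0; 10 (Max) has 10→0.
A3 = A2; e.g. 1 (Min) can still go to 6. Fixed point.
From 10, successor 0 is in the attractor (rank 1); the other successors 4, 6 are not.

0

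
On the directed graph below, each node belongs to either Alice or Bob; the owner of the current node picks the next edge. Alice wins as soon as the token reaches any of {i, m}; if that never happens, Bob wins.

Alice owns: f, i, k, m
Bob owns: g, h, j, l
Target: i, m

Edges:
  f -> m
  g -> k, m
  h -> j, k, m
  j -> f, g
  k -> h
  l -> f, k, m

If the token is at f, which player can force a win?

Alice

A0 = {i, m}
A1: add {f} — f (Alice) has f→m.
A2 = A1; e.g. g (Bob) can still go to k. Fixed point.
f ∈ A1, so Alice can force the target.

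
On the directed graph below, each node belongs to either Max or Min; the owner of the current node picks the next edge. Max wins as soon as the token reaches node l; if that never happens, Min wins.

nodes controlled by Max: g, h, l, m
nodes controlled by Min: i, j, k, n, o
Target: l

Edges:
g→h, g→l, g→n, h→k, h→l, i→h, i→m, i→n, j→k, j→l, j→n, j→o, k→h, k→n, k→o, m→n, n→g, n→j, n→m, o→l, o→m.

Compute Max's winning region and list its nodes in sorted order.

g, h, l

A0 = {l}
A1: add {g, h} — g (Max) has g→l; h (Max) has h→l.
A2 = A1; e.g. i (Min) can still go to m. Fixed point.
Max's winning region = {g, h, l}.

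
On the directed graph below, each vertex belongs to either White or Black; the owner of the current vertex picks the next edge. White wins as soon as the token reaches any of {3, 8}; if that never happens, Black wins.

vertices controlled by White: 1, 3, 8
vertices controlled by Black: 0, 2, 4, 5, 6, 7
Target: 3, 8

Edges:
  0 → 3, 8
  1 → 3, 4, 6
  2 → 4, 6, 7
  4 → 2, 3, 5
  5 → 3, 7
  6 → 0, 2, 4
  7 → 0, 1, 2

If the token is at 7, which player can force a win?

Black

A0 = {3, 8}
A1: add {0, 1} — 0 (Black): all of {3, 8} already in; 1 (White) has 1→3.
A2 = A1; e.g. 2 (Black) can still go to 4. Fixed point.
7 never enters the attractor, so Black can avoid the target forever.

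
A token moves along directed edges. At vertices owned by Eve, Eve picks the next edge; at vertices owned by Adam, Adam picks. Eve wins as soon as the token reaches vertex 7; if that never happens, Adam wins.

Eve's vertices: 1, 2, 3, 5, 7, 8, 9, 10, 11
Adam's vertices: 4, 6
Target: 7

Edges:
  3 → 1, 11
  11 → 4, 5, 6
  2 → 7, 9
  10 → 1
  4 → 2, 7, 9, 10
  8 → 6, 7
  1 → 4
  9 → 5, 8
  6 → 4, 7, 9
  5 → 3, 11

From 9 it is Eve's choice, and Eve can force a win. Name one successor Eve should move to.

A0 = {7}
A1: add {2, 8} — 2 (Eve) has 2→7; 8 (Eve) has 8→7.
A2: add {9} — 9 (Eve) has 9→8.
A3 = A2; e.g. 1 (Eve) has no edge into A2. Fixed point.
From 9, successor 8 is in the attractor (rank 1); the other successor 5 is not.

8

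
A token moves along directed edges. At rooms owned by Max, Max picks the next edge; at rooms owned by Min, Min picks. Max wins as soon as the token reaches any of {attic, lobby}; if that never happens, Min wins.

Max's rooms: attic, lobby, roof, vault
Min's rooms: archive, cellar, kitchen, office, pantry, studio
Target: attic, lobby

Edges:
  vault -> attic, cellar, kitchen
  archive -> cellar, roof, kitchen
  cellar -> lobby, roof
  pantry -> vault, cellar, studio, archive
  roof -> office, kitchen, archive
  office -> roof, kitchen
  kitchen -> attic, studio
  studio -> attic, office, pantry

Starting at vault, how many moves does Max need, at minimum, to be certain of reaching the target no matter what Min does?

A0 = {attic, lobby}
A1: add {vault} — vault (Max) has vault→attic.
A2 = A1; e.g. office (Min) can still go to roof. Fixed point.
vault enters the attractor at level 1, so Max can force the target in 1 move from there.

1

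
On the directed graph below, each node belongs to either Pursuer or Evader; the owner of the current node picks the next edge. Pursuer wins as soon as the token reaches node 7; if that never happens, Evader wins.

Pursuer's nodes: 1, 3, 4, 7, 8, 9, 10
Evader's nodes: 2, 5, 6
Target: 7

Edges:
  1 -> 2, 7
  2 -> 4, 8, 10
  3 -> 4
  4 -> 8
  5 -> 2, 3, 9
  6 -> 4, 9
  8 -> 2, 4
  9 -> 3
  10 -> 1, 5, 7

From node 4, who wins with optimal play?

A0 = {7}
A1: add {1, 10} — 1 (Pursuer) has 1→7; 10 (Pursuer) has 10→7.
A2 = A1; e.g. 2 (Evader) can still go to 4. Fixed point.
4 never enters the attractor, so Evader can avoid the target forever.

Evader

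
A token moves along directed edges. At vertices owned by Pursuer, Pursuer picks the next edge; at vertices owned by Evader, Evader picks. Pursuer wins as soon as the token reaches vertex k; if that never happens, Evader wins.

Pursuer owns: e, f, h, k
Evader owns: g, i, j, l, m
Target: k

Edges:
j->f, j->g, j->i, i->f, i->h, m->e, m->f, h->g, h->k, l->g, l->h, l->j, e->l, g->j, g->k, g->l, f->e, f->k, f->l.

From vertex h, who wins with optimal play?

Pursuer

A0 = {k}
A1: add {f, h} — f (Pursuer) has f→k; h (Pursuer) has h→k.
h ∈ A1, so Pursuer can force the target.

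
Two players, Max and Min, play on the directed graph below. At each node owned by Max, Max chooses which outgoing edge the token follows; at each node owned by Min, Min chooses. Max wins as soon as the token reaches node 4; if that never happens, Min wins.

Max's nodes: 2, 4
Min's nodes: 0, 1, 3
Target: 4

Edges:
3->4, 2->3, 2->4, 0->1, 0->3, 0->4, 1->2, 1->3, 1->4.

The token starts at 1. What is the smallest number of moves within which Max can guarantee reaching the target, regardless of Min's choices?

2

A0 = {4}
A1: add {2, 3} — 2 (Max) has 2→4; 3 (Min): all of {4} already in.
A2: add {1} — 1 (Min): all of {2, 3, 4} already in.
1 enters the attractor at level 2, so Max can force the target in 2 moves from there.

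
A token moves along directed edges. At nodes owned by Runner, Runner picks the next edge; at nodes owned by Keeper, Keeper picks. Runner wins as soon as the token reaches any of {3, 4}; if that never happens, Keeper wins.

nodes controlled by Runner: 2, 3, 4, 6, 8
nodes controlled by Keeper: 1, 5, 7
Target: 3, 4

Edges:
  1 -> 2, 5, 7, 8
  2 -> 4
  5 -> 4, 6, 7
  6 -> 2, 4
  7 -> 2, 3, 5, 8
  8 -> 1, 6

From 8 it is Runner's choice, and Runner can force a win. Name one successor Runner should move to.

A0 = {3, 4}
A1: add {2, 6} — 2 (Runner) has 2→4; 6 (Runner) has 6→4.
A2: add {8} — 8 (Runner) has 8→6.
A3 = A2; e.g. 1 (Keeper) can still go to 5. Fixed point.
From 8, successor 6 is in the attractor (rank 1); the other successor 1 is not.

6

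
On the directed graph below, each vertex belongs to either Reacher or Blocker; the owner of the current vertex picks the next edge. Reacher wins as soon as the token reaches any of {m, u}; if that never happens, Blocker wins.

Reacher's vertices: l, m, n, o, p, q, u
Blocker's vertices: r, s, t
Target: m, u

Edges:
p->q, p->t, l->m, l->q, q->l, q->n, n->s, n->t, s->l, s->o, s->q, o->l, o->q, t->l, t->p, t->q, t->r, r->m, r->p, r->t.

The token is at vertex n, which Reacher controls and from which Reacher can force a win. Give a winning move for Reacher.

s

A0 = {m, u}
A1: add {l} — l (Reacher) has l→m.
A2: add {o, q} — o (Reacher) has o→l; q (Reacher) has q→l.
A3: add {p, s} — p (Reacher) has p→q; s (Blocker): all of {l, o, q} already in.
A4: add {n} — n (Reacher) has n→s.
A5 = A4; e.g. r (Blocker) can still go to t. Fixed point.
From n, successor s is in the attractor (rank 3); the other successor t is not.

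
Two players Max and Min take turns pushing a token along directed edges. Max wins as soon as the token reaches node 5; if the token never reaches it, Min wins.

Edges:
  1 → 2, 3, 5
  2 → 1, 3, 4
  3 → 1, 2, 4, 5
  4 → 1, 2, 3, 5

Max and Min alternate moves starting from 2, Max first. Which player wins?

Min

Track states (vertex, player-to-move).
A0 = {(5,Max), (5,Min)}
A1: add {(1,Max), (3,Max), (4,Max)}.
A2: add {(2,Min)}.
A3 = A2; e.g. (1,Min) stays out. (2,Max) never enters ⇒ Min avoids the target.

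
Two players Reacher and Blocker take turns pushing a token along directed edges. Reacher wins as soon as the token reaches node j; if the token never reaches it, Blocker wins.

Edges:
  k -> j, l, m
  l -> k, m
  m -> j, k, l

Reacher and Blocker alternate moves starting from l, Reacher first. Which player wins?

Track states (vertex, player-to-move).
A0 = {(j,Reacher), (j,Blocker)}
A1: add {(k,Reacher), (m,Reacher)}.
A2: add {(l,Blocker)}.
A3 = A2; e.g. (k,Blocker) stays out. (l,Reacher) never enters ⇒ Blocker avoids the target.

Blocker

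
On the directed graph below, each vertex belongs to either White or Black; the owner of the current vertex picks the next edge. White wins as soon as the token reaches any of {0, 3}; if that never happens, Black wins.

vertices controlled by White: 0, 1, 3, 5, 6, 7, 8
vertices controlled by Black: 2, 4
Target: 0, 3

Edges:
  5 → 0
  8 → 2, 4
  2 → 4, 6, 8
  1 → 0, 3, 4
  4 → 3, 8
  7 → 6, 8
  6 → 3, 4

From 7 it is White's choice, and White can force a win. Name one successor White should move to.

A0 = {0, 3}
A1: add {1, 5, 6} — 1 (White) has 1→0; 5 (White) has 5→0; 6 (White) has 6→3.
A2: add {7} — 7 (White) has 7→6.
A3 = A2; e.g. 2 (Black) can still go to 4. Fixed point.
From 7, successor 6 is in the attractor (rank 1); the other successor 8 is not.

6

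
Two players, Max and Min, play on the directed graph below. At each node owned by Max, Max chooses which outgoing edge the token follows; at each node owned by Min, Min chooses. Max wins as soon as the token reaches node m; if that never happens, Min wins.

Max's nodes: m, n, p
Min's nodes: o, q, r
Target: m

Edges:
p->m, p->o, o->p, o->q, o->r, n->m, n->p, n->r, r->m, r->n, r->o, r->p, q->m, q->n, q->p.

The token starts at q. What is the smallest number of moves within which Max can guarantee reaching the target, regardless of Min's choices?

A0 = {m}
A1: add {n, p} — n (Max) has n→m; p (Max) has p→m.
A2: add {q} — q (Min): all of {m, n, p} already in.
A3 = A2; e.g. o (Min) can still go to r. Fixed point.
q enters the attractor at level 2, so Max can force the target in 2 moves from there.

2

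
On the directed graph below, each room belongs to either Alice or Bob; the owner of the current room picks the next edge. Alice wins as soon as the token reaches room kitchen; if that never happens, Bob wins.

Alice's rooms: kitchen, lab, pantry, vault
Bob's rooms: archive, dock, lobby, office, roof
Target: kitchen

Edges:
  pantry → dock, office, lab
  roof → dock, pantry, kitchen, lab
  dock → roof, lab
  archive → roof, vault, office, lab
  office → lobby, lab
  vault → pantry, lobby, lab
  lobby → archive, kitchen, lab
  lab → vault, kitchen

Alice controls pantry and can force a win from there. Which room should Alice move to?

lab

A0 = {kitchen}
A1: add {lab} — lab (Alice) has lab→kitchen.
A2: add {pantry, vault} — pantry (Alice) has pantry→lab; vault (Alice) has vault→lab.
A3 = A2; e.g. roof (Bob) can still go to dock. Fixed point.
From pantry, successor lab is in the attractor (rank 1); the other successors dock, office are not.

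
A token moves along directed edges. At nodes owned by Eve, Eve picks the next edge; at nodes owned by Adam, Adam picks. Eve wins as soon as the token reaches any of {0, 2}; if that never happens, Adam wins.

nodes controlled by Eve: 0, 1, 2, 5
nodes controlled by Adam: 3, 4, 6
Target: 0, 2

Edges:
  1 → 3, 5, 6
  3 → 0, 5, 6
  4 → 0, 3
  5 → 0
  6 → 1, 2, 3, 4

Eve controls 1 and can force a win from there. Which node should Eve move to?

A0 = {0, 2}
A1: add {5} — 5 (Eve) has 5→0.
A2: add {1} — 1 (Eve) has 1→5.
A3 = A2; e.g. 3 (Adam) can still go to 6. Fixed point.
From 1, successor 5 is in the attractor (rank 1); the other successors 3, 6 are not.

5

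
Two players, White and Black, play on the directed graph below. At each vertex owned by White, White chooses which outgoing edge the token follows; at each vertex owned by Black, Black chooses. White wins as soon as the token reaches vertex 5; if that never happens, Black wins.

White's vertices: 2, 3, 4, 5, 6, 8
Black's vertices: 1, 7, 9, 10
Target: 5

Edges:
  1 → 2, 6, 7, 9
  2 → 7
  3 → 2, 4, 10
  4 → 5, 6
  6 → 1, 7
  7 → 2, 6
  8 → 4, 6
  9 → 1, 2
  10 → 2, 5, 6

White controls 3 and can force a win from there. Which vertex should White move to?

4

A0 = {5}
A1: add {4} — 4 (White) has 4→5.
A2: add {3, 8} — 3 (White) has 3→4; 8 (White) has 8→4.
A3 = A2; e.g. 1 (Black) can still go to 2. Fixed point.
From 3, successor 4 is in the attractor (rank 1); the other successors 2, 10 are not.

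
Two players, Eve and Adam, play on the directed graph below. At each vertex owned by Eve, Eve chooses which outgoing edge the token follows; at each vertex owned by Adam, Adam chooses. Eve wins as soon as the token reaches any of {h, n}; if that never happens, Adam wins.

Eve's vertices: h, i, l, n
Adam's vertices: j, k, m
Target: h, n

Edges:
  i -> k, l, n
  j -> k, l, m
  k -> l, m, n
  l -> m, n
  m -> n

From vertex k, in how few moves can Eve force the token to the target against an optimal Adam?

2

A0 = {h, n}
A1: add {i, l, m} — i (Eve) has i→n; l (Eve) has l→n; m (Adam): all of {n} already in.
A2: add {k} — k (Adam): all of {l, m, n} already in.
k enters the attractor at level 2, so Eve can force the target in 2 moves from there.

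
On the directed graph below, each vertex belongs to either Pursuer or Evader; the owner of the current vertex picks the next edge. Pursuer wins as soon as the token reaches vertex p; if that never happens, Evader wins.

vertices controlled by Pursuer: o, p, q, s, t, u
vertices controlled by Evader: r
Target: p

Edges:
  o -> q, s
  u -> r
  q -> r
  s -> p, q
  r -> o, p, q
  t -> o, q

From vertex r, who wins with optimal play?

Evader

A0 = {p}
A1: add {s} — s (Pursuer) has s→p.
A2: add {o} — o (Pursuer) has o→s.
A3: add {t} — t (Pursuer) has t→o.
A4 = A3; e.g. q (Pursuer) has no edge into A3. Fixed point.
r never enters the attractor, so Evader can avoid the target forever.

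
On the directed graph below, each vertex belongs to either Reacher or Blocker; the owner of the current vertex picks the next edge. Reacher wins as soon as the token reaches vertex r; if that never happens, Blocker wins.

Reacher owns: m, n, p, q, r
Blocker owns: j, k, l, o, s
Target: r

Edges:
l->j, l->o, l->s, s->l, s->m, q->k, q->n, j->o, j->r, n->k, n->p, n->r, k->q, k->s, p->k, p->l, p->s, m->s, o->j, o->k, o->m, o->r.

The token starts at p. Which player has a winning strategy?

A0 = {r}
A1: add {n} — n (Reacher) has n→r.
A2: add {q} — q (Reacher) has q→n.
A3 = A2; e.g. j (Blocker) can still go to o. Fixed point.
p never enters the attractor, so Blocker can avoid the target forever.

Blocker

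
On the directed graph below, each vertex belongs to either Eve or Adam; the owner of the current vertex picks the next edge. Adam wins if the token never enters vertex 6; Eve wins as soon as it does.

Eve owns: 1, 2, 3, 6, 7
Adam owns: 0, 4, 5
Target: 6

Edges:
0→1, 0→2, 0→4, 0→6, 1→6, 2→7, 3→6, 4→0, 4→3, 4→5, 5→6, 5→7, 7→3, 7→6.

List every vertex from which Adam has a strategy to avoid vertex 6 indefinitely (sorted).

0, 4

A0 = {6}
A1: add {1, 3, 7} — 1 (Eve) has 1→6; 3 (Eve) has 3→6; 7 (Eve) has 7→6.
A2: add {2, 5} — 2 (Eve) has 2→7; 5 (Adam): all of {6, 7} already in.
A3 = A2; e.g. 0 (Adam) can still go to 4. Fixed point.
Eve's attractor = {1, 2, 3, 5, 6, 7}; Adam avoids the target exactly from the complement.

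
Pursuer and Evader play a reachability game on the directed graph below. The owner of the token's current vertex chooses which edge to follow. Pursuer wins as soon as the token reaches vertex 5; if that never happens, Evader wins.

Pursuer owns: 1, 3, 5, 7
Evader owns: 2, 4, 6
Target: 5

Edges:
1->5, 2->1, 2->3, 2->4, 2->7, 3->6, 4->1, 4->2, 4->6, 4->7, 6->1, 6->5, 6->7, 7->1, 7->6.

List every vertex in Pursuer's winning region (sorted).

1, 3, 5, 6, 7

A0 = {5}
A1: add {1} — 1 (Pursuer) has 1→5.
A2: add {7} — 7 (Pursuer) has 7→1.
A3: add {6} — 6 (Evader): all of {1, 5, 7} already in.
A4: add {3} — 3 (Pursuer) has 3→6.
A5 = A4; e.g. 2 (Evader) can still go to 4. Fixed point.
Pursuer's winning region = {1, 3, 5, 6, 7}.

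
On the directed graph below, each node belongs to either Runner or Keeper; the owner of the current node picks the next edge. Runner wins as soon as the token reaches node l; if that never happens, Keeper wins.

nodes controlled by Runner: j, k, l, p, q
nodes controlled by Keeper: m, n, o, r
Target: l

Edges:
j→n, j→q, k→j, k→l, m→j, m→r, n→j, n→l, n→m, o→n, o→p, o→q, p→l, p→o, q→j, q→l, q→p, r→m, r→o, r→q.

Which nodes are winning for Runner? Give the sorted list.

A0 = {l}
A1: add {k, p, q} — k (Runner) has k→l; p (Runner) has p→l; q (Runner) has q→l.
A2: add {j} — j (Runner) has j→q.
A3 = A2; e.g. m (Keeper) can still go to r. Fixed point.
Runner's winning region = {j, k, l, p, q}.

j, k, l, p, q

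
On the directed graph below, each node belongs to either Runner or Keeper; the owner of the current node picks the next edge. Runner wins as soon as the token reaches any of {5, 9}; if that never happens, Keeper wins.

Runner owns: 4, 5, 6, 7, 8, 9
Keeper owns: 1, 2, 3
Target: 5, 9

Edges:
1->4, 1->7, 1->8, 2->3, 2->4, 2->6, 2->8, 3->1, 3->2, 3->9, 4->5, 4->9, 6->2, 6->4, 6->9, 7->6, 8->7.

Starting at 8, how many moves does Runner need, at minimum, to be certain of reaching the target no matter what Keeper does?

A0 = {5, 9}
A1: add {4, 6} — 4 (Runner) has 4→5; 6 (Runner) has 6→9.
A2: add {7} — 7 (Runner) has 7→6.
A3: add {8} — 8 (Runner) has 8→7.
8 enters the attractor at level 3, so Runner can force the target in 3 moves from there.

3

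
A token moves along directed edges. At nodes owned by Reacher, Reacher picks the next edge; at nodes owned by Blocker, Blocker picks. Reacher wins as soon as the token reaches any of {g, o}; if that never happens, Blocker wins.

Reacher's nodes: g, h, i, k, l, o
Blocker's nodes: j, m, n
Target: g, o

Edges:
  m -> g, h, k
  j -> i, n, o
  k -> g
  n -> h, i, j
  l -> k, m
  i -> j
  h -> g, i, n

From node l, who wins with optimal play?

A0 = {g, o}
A1: add {h, k} — h (Reacher) has h→g; k (Reacher) has k→g.
A2: add {l, m} — l (Reacher) has l→k; m (Blocker): all of {g, h, k} already in.
A3 = A2; e.g. i (Reacher) has no edge into A2. Fixed point.
l ∈ A2, so Reacher can force the target.

Reacher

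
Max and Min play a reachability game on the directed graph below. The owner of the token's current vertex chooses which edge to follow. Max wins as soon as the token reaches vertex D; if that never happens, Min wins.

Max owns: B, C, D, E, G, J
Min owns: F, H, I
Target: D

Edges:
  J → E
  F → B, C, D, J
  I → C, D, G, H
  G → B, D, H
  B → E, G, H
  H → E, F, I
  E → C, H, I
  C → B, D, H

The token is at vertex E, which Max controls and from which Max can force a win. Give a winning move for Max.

C

A0 = {D}
A1: add {C, G} — C (Max) has C→D; G (Max) has G→D.
A2: add {B, E} — B (Max) has B→G; E (Max) has E→C.
A3: add {J} — J (Max) has J→E.
A4: add {F} — F (Min): all of {B, C, D, J} already in.
A5 = A4; e.g. H (Min) can still go to I. Fixed point.
From E, successor C is in the attractor (rank 1); the other successors H, I are not.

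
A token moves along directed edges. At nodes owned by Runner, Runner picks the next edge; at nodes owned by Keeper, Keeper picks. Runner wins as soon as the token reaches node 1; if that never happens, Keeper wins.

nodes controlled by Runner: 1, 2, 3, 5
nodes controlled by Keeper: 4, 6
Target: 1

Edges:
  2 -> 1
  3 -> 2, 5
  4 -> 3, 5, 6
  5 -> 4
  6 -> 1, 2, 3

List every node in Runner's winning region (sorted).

1, 2, 3, 6

A0 = {1}
A1: add {2} — 2 (Runner) has 2→1.
A2: add {3} — 3 (Runner) has 3→2.
A3: add {6} — 6 (Keeper): all of {1, 2, 3} already in.
A4 = A3; e.g. 4 (Keeper) can still go to 5. Fixed point.
Runner's winning region = {1, 2, 3, 6}.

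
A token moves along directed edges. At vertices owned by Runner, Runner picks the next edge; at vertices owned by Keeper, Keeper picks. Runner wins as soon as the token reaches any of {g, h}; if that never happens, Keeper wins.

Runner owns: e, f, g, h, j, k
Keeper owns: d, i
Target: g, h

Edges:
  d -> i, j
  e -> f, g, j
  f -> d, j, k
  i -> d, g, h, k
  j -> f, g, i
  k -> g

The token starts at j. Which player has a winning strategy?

Runner

A0 = {g, h}
A1: add {e, j, k} — e (Runner) has e→g; j (Runner) has j→g; k (Runner) has k→g.
j ∈ A1, so Runner can force the target.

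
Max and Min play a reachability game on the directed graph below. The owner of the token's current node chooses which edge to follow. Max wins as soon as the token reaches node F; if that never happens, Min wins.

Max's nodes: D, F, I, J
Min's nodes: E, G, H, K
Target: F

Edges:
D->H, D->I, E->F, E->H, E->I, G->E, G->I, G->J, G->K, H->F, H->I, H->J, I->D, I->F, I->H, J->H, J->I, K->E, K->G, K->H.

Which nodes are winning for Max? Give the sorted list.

D, E, F, H, I, J

A0 = {F}
A1: add {I} — I (Max) has I→F.
A2: add {D, J} — D (Max) has D→I; J (Max) has J→I.
A3: add {H} — H (Min): all of {F, I, J} already in.
A4: add {E} — E (Min): all of {F, H, I} already in.
A5 = A4; e.g. G (Min) can still go to K. Fixed point.
Max's winning region = {D, E, F, H, I, J}.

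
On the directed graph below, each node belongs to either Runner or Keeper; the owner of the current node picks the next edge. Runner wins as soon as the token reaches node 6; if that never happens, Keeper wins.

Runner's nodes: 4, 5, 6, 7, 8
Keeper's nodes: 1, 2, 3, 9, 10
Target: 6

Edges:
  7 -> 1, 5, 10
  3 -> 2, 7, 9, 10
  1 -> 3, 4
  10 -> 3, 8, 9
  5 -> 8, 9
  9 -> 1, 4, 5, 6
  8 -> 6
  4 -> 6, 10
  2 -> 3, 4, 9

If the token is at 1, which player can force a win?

A0 = {6}
A1: add {4, 8} — 4 (Runner) has 4→6; 8 (Runner) has 8→6.
A2: add {5} — 5 (Runner) has 5→8.
A3: add {7} — 7 (Runner) has 7→5.
A4 = A3; e.g. 1 (Keeper) can still go to 3. Fixed point.
1 never enters the attractor, so Keeper can avoid the target forever.

Keeper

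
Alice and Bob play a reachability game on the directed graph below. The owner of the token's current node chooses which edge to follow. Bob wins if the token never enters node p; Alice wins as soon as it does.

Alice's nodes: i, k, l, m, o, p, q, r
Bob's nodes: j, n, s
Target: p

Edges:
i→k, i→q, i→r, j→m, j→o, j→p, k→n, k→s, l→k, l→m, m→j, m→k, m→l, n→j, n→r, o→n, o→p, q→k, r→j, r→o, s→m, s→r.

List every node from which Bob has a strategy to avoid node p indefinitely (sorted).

j, k, l, m, n, q, s

A0 = {p}
A1: add {o} — o (Alice) has o→p.
A2: add {r} — r (Alice) has r→o.
A3: add {i} — i (Alice) has i→r.
A4 = A3; e.g. j (Bob) can still go to m. Fixed point.
Alice's attractor = {i, o, p, r}; Bob avoids the target exactly from the complement.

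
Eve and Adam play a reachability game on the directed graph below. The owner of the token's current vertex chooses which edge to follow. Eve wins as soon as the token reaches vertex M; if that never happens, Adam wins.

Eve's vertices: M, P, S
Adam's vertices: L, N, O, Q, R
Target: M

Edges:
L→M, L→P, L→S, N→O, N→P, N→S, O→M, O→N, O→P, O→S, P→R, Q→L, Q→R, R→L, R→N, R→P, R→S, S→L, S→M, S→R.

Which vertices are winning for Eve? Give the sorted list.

M, S

A0 = {M}
A1: add {S} — S (Eve) has S→M.
A2 = A1; e.g. L (Adam) can still go to P. Fixed point.
Eve's winning region = {M, S}.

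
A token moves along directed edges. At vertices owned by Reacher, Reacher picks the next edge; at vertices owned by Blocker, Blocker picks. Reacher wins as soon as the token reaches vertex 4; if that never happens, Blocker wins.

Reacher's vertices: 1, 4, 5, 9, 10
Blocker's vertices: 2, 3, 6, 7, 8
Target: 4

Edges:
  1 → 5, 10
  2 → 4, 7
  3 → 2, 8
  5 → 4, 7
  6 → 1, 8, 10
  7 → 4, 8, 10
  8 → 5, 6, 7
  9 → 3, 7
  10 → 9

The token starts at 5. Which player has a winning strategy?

Reacher

A0 = {4}
A1: add {5} — 5 (Reacher) has 5→4.
5 ∈ A1, so Reacher can force the target.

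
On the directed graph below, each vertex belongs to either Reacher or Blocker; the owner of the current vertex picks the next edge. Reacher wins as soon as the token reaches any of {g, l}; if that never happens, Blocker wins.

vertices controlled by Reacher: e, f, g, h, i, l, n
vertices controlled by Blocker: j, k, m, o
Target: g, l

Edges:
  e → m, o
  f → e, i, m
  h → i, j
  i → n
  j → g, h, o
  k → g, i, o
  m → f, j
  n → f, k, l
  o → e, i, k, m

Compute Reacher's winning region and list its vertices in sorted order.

A0 = {g, l}
A1: add {n} — n (Reacher) has n→l.
A2: add {i} — i (Reacher) has i→n.
A3: add {f, h} — f (Reacher) has f→i; h (Reacher) has h→i.
A4 = A3; e.g. e (Reacher) has no edge into A3. Fixed point.
Reacher's winning region = {f, g, h, i, l, n}.

f, g, h, i, l, n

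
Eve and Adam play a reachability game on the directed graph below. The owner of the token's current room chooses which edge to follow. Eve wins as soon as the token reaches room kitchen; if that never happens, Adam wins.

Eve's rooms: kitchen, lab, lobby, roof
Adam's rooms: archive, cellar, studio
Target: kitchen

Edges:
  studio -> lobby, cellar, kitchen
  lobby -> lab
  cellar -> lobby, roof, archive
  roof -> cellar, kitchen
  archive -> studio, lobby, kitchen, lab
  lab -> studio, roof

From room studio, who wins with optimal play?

A0 = {kitchen}
A1: add {roof} — roof (Eve) has roof→kitchen.
A2: add {lab} — lab (Eve) has lab→roof.
A3: add {lobby} — lobby (Eve) has lobby→lab.
A4 = A3; e.g. studio (Adam) can still go to cellar. Fixed point.
studio never enters the attractor, so Adam can avoid the target forever.

Adam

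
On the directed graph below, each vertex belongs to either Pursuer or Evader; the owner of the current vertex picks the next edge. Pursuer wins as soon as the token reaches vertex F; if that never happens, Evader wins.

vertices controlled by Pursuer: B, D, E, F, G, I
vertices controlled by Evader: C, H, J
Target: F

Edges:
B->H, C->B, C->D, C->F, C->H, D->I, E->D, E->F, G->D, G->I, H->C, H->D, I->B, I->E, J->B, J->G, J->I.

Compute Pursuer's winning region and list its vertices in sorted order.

D, E, F, G, I

A0 = {F}
A1: add {E} — E (Pursuer) has E→F.
A2: add {I} — I (Pursuer) has I→E.
A3: add {D, G} — D (Pursuer) has D→I; G (Pursuer) has G→I.
A4 = A3; e.g. B (Pursuer) has no edge into A3. Fixed point.
Pursuer's winning region = {D, E, F, G, I}.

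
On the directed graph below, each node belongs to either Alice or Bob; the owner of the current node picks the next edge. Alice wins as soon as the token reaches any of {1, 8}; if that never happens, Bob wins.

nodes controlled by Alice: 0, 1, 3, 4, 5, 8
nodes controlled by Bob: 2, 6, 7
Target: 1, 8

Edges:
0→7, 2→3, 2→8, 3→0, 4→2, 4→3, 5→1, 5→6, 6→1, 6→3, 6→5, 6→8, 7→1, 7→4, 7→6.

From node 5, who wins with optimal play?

A0 = {1, 8}
A1: add {5} — 5 (Alice) has 5→1.
A2 = A1; e.g. 0 (Alice) has no edge into A1. Fixed point.
5 ∈ A1, so Alice can force the target.

Alice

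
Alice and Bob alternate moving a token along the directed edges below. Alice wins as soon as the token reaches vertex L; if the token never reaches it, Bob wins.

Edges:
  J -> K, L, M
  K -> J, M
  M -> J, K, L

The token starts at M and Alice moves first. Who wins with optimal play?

Alice

Track states (vertex, player-to-move).
A0 = {(L,Alice), (L,Bob)}
A1: add {(J,Alice), (M,Alice)}.
(M,Alice) ∈ A1 ⇒ Alice forces the target.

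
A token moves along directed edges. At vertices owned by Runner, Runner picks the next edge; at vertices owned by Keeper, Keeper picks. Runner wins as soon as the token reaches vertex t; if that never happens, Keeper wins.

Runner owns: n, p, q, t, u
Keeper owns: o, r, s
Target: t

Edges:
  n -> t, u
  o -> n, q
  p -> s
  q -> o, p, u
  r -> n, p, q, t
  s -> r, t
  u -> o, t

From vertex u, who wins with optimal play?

A0 = {t}
A1: add {n, u} — n (Runner) has n→t; u (Runner) has u→t.
u ∈ A1, so Runner can force the target.

Runner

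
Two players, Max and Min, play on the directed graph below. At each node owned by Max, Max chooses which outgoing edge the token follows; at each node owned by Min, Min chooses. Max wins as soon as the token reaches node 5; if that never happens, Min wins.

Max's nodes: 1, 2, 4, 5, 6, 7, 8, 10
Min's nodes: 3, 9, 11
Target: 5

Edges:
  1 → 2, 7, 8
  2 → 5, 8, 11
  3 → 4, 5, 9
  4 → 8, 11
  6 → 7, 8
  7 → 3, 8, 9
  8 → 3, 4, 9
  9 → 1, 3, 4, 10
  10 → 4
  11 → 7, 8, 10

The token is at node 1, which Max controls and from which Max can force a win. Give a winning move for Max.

2

A0 = {5}
A1: add {2} — 2 (Max) has 2→5.
A2: add {1} — 1 (Max) has 1→2.
A3 = A2; e.g. 3 (Min) can still go to 4. Fixed point.
From 1, successor 2 is in the attractor (rank 1); the other successors 7, 8 are not.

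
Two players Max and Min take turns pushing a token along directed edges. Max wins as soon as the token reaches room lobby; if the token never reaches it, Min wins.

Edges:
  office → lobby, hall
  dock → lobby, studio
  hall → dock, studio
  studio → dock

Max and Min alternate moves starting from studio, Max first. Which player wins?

Track states (vertex, player-to-move).
A0 = {(lobby,Max), (lobby,Min)}
A1: add {(office,Max), (dock,Max)}.
A2: add {(studio,Min)}.
A3: add {(hall,Max)}.
A4: add {(office,Min)}.
A5 = A4; e.g. (dock,Min) stays out. (studio,Max) never enters ⇒ Min avoids the target.

Min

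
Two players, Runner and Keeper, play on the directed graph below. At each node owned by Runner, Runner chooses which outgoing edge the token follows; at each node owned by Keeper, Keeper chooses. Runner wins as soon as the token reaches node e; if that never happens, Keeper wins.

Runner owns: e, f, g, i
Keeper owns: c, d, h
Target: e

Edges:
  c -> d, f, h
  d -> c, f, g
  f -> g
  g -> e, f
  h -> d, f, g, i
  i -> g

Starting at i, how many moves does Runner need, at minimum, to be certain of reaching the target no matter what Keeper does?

2

A0 = {e}
A1: add {g} — g (Runner) has g→e.
A2: add {f, i} — f (Runner) has f→g; i (Runner) has i→g.
A3 = A2; e.g. c (Keeper) can still go to d. Fixed point.
i enters the attractor at level 2, so Runner can force the target in 2 moves from there.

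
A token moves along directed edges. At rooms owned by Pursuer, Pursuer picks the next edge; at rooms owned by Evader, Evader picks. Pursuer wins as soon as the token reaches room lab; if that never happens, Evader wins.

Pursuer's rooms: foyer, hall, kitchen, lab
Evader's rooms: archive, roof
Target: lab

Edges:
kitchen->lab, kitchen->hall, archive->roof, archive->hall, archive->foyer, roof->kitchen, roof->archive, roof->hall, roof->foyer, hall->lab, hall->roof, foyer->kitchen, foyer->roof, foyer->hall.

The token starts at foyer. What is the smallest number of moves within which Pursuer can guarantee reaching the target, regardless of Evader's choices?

A0 = {lab}
A1: add {hall, kitchen} — kitchen (Pursuer) has kitchen→lab; hall (Pursuer) has hall→lab.
A2: add {foyer} — foyer (Pursuer) has foyer→kitchen.
A3 = A2; e.g. archive (Evader) can still go to roof. Fixed point.
foyer enters the attractor at level 2, so Pursuer can force the target in 2 moves from there.

2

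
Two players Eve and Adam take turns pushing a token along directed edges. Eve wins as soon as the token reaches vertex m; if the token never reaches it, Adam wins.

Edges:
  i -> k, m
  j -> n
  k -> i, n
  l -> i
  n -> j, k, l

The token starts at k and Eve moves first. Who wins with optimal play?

Track states (vertex, player-to-move).
A0 = {(m,Eve), (m,Adam)}
A1: add {(i,Eve)}.
A2: add {(l,Adam)}.
A3: add {(n,Eve)}.
A4: add {(j,Adam), (k,Adam)}.
A5 = A4; e.g. (i,Adam) stays out. (k,Eve) never enters ⇒ Adam avoids the target.

Adam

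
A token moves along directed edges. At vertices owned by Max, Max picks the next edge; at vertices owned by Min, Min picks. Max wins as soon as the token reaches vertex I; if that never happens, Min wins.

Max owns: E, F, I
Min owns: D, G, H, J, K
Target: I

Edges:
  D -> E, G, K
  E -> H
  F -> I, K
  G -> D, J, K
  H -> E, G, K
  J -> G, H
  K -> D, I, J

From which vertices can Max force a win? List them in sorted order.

F, I

A0 = {I}
A1: add {F} — F (Max) has F→I.
A2 = A1; e.g. D (Min) can still go to E. Fixed point.
Max's winning region = {F, I}.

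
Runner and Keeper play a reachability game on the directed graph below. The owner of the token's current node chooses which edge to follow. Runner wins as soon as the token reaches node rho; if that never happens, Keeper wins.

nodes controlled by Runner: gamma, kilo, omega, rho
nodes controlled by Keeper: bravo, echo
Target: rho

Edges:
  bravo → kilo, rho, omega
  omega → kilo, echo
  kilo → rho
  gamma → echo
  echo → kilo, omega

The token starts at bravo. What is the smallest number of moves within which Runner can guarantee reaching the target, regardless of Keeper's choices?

3

A0 = {rho}
A1: add {kilo} — kilo (Runner) has kilo→rho.
A2: add {omega} — omega (Runner) has omega→kilo.
A3: add {bravo, echo} — bravo (Keeper): all of {kilo, rho, omega} already in; echo (Keeper): all of {kilo, omega} already in.
bravo enters the attractor at level 3, so Runner can force the target in 3 moves from there.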